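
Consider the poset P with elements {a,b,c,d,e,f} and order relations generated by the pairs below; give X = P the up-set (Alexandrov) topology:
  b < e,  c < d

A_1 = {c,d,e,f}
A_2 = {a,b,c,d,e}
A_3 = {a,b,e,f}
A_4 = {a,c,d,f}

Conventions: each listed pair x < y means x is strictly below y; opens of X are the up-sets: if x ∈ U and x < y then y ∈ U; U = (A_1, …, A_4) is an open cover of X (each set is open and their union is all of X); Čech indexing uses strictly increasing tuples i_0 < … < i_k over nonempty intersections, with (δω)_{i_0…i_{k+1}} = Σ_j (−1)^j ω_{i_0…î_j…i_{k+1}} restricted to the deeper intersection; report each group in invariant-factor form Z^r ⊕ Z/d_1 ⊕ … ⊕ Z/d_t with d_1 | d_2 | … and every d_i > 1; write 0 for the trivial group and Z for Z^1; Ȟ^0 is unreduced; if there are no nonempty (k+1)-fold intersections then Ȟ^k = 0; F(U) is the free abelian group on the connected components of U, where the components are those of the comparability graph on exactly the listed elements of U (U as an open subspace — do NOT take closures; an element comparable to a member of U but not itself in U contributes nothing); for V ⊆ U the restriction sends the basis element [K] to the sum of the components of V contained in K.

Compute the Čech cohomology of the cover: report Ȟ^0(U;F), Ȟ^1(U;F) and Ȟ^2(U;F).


cover nerve:
  A12={c,d,e} A13={e,f} A14={c,d,f} A23={a,b,e} A24={a,c,d} A34={a,f}
  A123={e} A124={c,d} A134={f} A234={a}
components per intersection:
  A1: {c,d} {e} {f}
  A2: {a} {b,e} {c,d}
  A3: {a} {b,e} {f}
  A4: {a} {c,d} {f}
  A12: {c,d} {e}
  A13: {e} {f}
  A14: {c,d} {f}
  A23: {a} {b,e}
  A24: {a} {c,d}
  A34: {a} {f}
  A123: {e}
  A124: {c,d}
  A134: {f}
  A234: {a}
C dims 12,12,4; δ0: rk 8, SNF 1^8; δ1: rk 4, SNF 1^4
Ȟ^0: (12−8)−0=4 ⇒ Z^4
Ȟ^1: (12−4)−8=0 ⇒ 0
Ȟ^2: (4−0)−4=0 ⇒ 0

Ȟ^0 = Z^4, Ȟ^1 = 0 and Ȟ^2 = 0


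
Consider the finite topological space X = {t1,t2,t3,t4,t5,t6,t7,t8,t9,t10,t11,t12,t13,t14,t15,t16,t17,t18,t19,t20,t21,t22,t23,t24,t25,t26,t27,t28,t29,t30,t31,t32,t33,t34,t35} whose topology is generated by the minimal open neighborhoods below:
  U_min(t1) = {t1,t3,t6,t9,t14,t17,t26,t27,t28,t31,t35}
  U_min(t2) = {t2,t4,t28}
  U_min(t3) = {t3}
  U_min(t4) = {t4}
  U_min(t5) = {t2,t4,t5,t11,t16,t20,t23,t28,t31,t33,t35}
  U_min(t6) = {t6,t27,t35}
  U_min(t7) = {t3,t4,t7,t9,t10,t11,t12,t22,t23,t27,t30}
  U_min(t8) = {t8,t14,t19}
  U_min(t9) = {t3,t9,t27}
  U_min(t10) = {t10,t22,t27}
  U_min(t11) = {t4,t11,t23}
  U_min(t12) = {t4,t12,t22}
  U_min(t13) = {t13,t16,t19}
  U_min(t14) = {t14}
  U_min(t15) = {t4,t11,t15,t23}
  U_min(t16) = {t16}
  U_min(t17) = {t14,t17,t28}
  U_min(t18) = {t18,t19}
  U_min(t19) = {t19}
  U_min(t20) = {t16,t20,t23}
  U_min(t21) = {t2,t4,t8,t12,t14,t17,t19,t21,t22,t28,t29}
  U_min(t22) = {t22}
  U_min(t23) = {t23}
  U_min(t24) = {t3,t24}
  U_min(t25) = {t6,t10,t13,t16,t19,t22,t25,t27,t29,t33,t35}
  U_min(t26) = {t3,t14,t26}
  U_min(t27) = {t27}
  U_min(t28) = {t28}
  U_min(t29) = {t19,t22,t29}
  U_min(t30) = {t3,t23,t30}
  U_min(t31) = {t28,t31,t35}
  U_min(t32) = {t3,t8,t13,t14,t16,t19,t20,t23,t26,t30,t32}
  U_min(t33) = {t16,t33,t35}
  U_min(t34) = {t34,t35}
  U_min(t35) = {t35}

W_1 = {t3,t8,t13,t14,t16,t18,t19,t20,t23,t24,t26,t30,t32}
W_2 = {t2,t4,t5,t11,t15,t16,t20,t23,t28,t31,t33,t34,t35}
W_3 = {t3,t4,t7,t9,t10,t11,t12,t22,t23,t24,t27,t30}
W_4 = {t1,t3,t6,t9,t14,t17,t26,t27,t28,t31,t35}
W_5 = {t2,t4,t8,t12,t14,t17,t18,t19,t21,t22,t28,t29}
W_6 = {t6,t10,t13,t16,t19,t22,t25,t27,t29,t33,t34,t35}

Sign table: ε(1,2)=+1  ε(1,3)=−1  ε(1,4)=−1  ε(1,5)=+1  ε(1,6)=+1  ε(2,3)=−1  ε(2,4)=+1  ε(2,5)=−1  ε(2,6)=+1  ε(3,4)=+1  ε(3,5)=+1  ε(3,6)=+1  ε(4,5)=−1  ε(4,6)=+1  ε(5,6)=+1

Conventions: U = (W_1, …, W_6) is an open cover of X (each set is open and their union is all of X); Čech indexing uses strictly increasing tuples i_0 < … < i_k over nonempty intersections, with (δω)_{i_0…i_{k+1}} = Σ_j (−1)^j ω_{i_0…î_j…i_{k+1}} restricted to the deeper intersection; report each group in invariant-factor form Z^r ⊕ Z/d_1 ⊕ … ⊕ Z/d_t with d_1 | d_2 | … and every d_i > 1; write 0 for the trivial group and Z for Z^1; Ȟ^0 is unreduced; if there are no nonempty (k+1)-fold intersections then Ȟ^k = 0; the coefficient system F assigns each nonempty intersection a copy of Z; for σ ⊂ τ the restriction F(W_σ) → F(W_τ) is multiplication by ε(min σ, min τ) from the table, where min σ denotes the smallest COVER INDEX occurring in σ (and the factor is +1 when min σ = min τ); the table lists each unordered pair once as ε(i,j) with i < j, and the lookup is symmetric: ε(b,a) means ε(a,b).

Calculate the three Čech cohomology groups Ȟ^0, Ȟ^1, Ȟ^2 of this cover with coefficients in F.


nerve of the cover:
  W12={t16,t20,t23} W13={t3,t23,t24,t30} W14={t3,t14,t26} W15={t8,t14,t18,t19} W16={t13,t16,t19} W23={t4,t11,t23} W24={t28,t31,t35} W25={t2,t4,t28} W26={t16,t33,t34,t35} W34={t3,t9,t27} W35={t4,t12,t22} W36={t10,t22,t27} W45={t14,t17,t28} W46={t6,t27,t35} W56={t19,t22,t29}
  W123={t23} W126={t16} W134={t3} W145={t14} W156={t19} W235={t4} W245={t28} W246={t35} W346={t27} W356={t22}
C dims 6,15,10; δ0: rk 6, SNF 1^5·2; δ1: rk 9, SNF 1^9
Ȟ^0 = (6 − 6) − 0 = 0, so Ȟ^0 ≅ 0
Ȟ^1 = (15 − 9) − 6 = 0 plus torsion [2], so Ȟ^1 ≅ Z/2
Ȟ^2 = (10 − 0) − 9 = 1, so Ȟ^2 ≅ Z

Ȟ^0(U;F) ≅ 0,  Ȟ^1(U;F) ≅ Z/2,  Ȟ^2(U;F) ≅ Z


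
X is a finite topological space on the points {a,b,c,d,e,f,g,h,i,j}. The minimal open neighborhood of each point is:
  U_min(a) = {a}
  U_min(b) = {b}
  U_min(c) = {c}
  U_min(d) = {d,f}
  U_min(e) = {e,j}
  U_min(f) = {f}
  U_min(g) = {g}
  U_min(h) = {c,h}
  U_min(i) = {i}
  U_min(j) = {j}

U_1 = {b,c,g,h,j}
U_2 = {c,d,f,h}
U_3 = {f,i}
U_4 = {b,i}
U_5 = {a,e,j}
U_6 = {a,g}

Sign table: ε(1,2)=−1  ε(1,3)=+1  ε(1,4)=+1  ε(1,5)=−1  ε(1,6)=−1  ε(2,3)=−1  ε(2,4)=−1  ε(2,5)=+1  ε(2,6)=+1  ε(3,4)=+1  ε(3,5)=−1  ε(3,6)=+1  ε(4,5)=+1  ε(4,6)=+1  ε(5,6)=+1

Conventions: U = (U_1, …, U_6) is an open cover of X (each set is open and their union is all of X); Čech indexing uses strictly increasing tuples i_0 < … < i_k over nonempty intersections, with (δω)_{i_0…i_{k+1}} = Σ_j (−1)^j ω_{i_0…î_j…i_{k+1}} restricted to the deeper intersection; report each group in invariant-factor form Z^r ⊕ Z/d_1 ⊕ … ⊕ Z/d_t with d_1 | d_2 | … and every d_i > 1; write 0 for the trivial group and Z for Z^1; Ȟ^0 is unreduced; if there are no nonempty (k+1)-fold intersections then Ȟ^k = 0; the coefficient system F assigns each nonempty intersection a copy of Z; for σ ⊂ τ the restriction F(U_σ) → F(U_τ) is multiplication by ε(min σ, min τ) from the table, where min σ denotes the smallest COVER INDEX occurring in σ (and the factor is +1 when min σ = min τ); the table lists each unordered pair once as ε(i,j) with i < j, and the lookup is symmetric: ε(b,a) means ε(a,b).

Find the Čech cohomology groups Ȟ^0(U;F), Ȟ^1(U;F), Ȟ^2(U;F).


nerve simplices:
  U12={c,h} U14={b} U15={j} U16={g} U23={f} U34={i} U56={a}
C dims 6,7; δ0: rk 5, SNF 1^5
degree 0: 6−5−0 = 1 → Ȟ^0 ≅ Z
degree 1: 7−0−5 = 2 → Ȟ^1 ≅ Z^2
degree 2: 0−0−0 = 0 → Ȟ^2 ≅ 0

Ȟ^0 ≅ Z; Ȟ^1 ≅ Z^2; Ȟ^2 ≅ 0


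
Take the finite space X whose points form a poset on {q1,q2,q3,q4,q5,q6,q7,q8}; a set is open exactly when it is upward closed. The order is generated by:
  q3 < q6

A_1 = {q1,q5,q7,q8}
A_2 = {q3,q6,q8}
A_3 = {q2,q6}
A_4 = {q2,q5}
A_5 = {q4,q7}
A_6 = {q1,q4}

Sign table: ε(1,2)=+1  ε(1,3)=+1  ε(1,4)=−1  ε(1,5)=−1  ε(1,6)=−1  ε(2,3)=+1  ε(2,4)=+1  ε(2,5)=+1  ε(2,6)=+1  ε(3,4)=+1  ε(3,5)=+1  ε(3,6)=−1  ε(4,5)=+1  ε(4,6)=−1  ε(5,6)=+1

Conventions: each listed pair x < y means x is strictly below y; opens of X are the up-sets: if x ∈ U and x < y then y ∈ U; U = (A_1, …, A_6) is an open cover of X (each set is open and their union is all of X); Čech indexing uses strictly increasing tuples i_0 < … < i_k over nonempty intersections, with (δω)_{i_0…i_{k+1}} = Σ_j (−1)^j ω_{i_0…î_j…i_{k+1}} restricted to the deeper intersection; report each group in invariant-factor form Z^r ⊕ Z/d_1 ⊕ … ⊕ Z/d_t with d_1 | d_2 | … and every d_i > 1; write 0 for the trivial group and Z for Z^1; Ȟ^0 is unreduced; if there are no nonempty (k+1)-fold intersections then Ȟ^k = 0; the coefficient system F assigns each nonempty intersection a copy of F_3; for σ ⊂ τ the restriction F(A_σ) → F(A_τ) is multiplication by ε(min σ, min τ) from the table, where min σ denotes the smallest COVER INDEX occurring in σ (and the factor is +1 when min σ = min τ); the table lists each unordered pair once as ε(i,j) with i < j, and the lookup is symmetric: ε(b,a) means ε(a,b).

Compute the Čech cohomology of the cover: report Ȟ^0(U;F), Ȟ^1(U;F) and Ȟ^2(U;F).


cover nerve:
  A12={q8} A14={q5} A15={q7} A16={q1} A23={q6} A34={q2} A56={q4}
C dims 6,7; δ0: rk_F3 6
Ȟ^0: (6−6)−0=0 ⇒ 0
Ȟ^1: (7−0)−6=1 ⇒ Z/3
Ȟ^2: (0−0)−0=0 ⇒ 0

Ȟ^0 ≅ 0,  Ȟ^1 ≅ Z/3,  Ȟ^2 ≅ 0


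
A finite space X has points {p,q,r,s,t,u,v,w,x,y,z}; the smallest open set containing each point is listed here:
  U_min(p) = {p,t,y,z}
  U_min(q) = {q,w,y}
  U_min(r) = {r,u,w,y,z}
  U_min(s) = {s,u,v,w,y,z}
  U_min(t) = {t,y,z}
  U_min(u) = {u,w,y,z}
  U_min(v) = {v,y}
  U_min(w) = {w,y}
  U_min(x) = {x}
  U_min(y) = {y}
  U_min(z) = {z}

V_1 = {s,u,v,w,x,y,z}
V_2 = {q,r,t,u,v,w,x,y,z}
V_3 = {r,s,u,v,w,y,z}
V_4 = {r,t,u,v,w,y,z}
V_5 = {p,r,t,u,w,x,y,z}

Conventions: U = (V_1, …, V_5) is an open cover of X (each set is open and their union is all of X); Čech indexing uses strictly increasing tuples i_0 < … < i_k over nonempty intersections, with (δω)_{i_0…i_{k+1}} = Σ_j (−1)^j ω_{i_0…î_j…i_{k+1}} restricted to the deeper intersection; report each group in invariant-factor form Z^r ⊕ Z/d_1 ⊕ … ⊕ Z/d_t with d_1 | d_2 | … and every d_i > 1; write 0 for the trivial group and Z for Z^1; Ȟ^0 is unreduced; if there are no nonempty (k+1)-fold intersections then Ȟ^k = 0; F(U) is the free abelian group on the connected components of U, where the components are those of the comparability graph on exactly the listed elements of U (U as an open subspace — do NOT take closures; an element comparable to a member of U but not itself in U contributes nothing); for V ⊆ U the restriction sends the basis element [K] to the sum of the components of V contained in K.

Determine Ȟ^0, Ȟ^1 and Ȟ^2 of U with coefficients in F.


nerve simplices:
  V12={u,v,w,x,y,z} V13={s,u,v,w,y,z} V14={u,v,w,y,z} V15={u,w,x,y,z} V23={r,u,v,w,y,z} V24={r,t,u,v,w,y,z} V25={r,t,u,w,x,y,z} V34={r,u,v,w,y,z} V35={r,u,w,y,z} V45={r,t,u,w,y,z}
  V123={u,v,w,y,z} V124={u,v,w,y,z} V125={u,w,x,y,z} V134={u,v,w,y,z} V135={u,w,y,z} V145={u,w,y,z} V234={r,u,v,w,y,z} V235={r,u,w,y,z} V245={r,t,u,w,y,z} V345={r,u,w,y,z}
  V1234={u,v,w,y,z} V1235={u,w,y,z} V1245={u,w,y,z} V1345={u,w,y,z} V2345={r,u,w,y,z}
  V12345={u,w,y,z}
components per intersection:
  V1: {s,u,v,w,y,z} {x}
  V2: {q,r,t,u,v,w,y,z} {x}
  V3: {r,s,u,v,w,y,z}
  V4: {r,t,u,v,w,y,z}
  V5: {p,r,t,u,w,y,z} {x}
  V12: {u,v,w,y,z} {x}
  V13: {s,u,v,w,y,z}
  V14: {u,v,w,y,z}
  V15: {u,w,y,z} {x}
  V23: {r,u,v,w,y,z}
  V24: {r,t,u,v,w,y,z}
  V25: {r,t,u,w,y,z} {x}
  V34: {r,u,v,w,y,z}
  V35: {r,u,w,y,z}
  V45: {r,t,u,w,y,z}
  V123: {u,v,w,y,z}
  V124: {u,v,w,y,z}
  V125: {u,w,y,z} {x}
  V134: {u,v,w,y,z}
  V135: {u,w,y,z}
  V145: {u,w,y,z}
  V234: {r,u,v,w,y,z}
  V235: {r,u,w,y,z}
  V245: {r,t,u,w,y,z}
  V345: {r,u,w,y,z}
  V1234: {u,v,w,y,z}
  V1235: {u,w,y,z}
  V1245: {u,w,y,z}
  V1345: {u,w,y,z}
  V2345: {r,u,w,y,z}
  V12345: {u,w,y,z}
C dims 8,13,11,5; δ0: rk 6, SNF 1^6; δ1: rk 7, SNF 1^7; δ2: rk 4, SNF 1^4
degree 0: 8−6−0 = 2 → Ȟ^0 ≅ Z^2
degree 1: 13−7−6 = 0 → Ȟ^1 ≅ 0
degree 2: 11−4−7 = 0 → Ȟ^2 ≅ 0

Ȟ^0 = Z^2; Ȟ^1 = 0; Ȟ^2 = 0


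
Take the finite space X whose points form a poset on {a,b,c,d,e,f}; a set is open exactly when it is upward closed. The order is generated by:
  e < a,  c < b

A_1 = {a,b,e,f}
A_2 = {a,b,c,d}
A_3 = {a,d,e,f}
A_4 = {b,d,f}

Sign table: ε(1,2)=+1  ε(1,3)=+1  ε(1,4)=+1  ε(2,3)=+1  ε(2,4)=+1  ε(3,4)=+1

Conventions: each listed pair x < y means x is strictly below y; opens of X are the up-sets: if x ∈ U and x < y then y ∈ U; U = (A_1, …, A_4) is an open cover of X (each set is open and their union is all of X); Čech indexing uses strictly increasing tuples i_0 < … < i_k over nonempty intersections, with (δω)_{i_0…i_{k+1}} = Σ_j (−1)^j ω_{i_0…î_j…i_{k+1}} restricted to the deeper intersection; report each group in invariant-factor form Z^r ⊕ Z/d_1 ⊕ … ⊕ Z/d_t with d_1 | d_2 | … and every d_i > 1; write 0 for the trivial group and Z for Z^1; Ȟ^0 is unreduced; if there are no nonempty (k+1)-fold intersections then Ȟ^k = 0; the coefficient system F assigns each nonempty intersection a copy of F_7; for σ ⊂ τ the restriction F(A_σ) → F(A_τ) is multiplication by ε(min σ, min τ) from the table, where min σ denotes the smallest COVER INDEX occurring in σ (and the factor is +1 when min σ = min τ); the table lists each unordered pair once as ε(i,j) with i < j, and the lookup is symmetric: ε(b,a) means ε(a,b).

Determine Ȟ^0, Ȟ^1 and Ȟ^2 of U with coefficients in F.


nerve of the cover:
  A12={a,b} A13={a,e,f} A14={b,f} A23={a,d} A24={b,d} A34={d,f}
  A123={a} A124={b} A134={f} A234={d}
C dims 4,6,4; δ0: rk_F7 3; δ1: rk_F7 3
Ȟ^0 = (4 − 3) − 0 = 1, so Ȟ^0 ≅ Z/7
Ȟ^1 = (6 − 3) − 3 = 0, so Ȟ^1 ≅ 0
Ȟ^2 = (4 − 0) − 3 = 1, so Ȟ^2 ≅ Z/7

Ȟ^0(U;F) ≅ Z/7; Ȟ^1(U;F) ≅ 0; Ȟ^2(U;F) ≅ Z/7


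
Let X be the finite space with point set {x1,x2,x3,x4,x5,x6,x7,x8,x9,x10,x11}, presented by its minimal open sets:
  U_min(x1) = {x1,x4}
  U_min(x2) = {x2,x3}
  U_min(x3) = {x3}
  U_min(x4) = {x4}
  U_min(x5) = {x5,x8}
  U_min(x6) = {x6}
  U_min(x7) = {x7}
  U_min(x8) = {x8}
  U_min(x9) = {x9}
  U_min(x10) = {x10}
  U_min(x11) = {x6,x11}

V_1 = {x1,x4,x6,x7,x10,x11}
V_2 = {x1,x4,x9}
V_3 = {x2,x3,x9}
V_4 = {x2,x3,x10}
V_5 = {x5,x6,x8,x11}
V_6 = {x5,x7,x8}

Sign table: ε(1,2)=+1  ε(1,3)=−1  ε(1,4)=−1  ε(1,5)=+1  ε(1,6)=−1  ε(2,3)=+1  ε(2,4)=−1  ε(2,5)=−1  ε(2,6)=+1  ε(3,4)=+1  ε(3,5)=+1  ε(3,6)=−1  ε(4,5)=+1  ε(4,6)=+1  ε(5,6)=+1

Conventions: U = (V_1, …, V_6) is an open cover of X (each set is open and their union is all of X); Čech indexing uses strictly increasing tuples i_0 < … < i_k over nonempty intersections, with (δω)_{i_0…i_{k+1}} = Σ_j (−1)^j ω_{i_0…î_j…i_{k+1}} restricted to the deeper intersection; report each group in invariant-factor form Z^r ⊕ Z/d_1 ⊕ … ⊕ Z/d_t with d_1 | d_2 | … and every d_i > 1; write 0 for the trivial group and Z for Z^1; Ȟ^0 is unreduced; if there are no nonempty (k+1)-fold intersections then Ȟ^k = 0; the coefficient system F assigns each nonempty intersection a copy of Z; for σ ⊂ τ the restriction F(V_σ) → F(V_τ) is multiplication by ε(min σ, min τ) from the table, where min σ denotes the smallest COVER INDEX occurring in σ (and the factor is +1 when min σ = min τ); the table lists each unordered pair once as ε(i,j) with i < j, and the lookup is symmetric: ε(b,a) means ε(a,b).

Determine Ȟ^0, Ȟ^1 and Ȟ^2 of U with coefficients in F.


Ȟ^0 = 0,  Ȟ^1 = Z ⊕ Z/2,  Ȟ^2 = 0

cover nerve:
  V12={x1,x4} V14={x10} V15={x6,x11} V16={x7} V23={x9} V34={x2,x3} V56={x5,x8}
C dims 6,7; δ0: rk 6, SNF 1^5·2
Ȟ^0: (6−6)−0=0 ⇒ 0
Ȟ^1: (7−0)−6=1 plus torsion [2] ⇒ Z ⊕ Z/2
Ȟ^2: (0−0)−0=0 ⇒ 0


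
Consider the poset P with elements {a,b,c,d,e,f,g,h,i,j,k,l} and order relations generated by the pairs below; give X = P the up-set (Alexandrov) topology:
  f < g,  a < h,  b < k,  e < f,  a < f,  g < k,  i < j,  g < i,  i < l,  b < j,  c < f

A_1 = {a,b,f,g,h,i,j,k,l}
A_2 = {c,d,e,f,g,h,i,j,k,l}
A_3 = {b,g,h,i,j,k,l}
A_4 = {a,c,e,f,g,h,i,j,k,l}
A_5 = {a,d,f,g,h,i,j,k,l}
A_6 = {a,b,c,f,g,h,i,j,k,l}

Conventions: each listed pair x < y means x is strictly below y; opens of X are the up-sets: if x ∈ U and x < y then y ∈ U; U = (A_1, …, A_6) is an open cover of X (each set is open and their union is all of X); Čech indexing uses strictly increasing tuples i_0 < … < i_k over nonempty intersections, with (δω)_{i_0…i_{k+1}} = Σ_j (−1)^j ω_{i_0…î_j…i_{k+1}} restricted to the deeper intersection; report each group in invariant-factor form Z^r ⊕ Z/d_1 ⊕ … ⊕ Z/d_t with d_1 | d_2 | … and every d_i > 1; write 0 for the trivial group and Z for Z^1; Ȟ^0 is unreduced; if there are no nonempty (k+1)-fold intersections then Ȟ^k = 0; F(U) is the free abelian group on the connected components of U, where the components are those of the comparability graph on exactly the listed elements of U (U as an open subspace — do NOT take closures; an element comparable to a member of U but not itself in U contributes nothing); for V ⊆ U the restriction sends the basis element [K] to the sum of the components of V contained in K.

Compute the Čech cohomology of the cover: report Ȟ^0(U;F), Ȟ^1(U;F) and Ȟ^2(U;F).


nerve simplices:
  A12={f,g,h,i,j,k,l} A13={b,g,h,i,j,k,l} A14={a,f,g,h,i,j,k,l} A15={a,f,g,h,i,j,k,l} A16={a,b,f,g,h,i,j,k,l} A23={g,h,i,j,k,l} A24={c,e,f,g,h,i,j,k,l} A25={d,f,g,h,i,j,k,l} A26={c,f,g,h,i,j,k,l} A34={g,h,i,j,k,l} A35={g,h,i,j,k,l} A36={b,g,h,i,j,k,l} A45={a,f,g,h,i,j,k,l} A46={a,c,f,g,h,i,j,k,l} A56={a,f,g,h,i,j,k,l}
  A123={g,h,i,j,k,l} A124={f,g,h,i,j,k,l} A125={f,g,h,i,j,k,l} A126={f,g,h,i,j,k,l} A134={g,h,i,j,k,l} A135={g,h,i,j,k,l} A136={b,g,h,i,j,k,l} A145={a,f,g,h,i,j,k,l} A146={a,f,g,h,i,j,k,l} A156={a,f,g,h,i,j,k,l} A234={g,h,i,j,k,l} A235={g,h,i,j,k,l} A236={g,h,i,j,k,l} A245={f,g,h,i,j,k,l} A246={c,f,g,h,i,j,k,l} A256={f,g,h,i,j,k,l} A345={g,h,i,j,k,l} A346={g,h,i,j,k,l} A356={g,h,i,j,k,l} A456={a,f,g,h,i,j,k,l}
  A1234={g,h,i,j,k,l} A1235={g,h,i,j,k,l} A1236={g,h,i,j,k,l} A1245={f,g,h,i,j,k,l} A1246={f,g,h,i,j,k,l} A1256={f,g,h,i,j,k,l} A1345={g,h,i,j,k,l} A1346={g,h,i,j,k,l} A1356={g,h,i,j,k,l} A1456={a,f,g,h,i,j,k,l} A2345={g,h,i,j,k,l} A2346={g,h,i,j,k,l} A2356={g,h,i,j,k,l} A2456={f,g,h,i,j,k,l} A3456={g,h,i,j,k,l}
  A12345={g,h,i,j,k,l} A12346={g,h,i,j,k,l} A12356={g,h,i,j,k,l} A12456={f,g,h,i,j,k,l} A13456={g,h,i,j,k,l} A23456={g,h,i,j,k,l}
  A123456={g,h,i,j,k,l}
components per intersection:
  A1: {a,b,f,g,h,i,j,k,l}
  A2: {c,e,f,g,i,j,k,l} {d} {h}
  A3: {b,g,i,j,k,l} {h}
  A4: {a,c,e,f,g,h,i,j,k,l}
  A5: {a,f,g,h,i,j,k,l} {d}
  A6: {a,b,c,f,g,h,i,j,k,l}
  A12: {f,g,i,j,k,l} {h}
  A13: {b,g,i,j,k,l} {h}
  A14: {a,f,g,h,i,j,k,l}
  A15: {a,f,g,h,i,j,k,l}
  A16: {a,b,f,g,h,i,j,k,l}
  A23: {g,i,j,k,l} {h}
  A24: {c,e,f,g,i,j,k,l} {h}
  A25: {d} {f,g,i,j,k,l} {h}
  A26: {c,f,g,i,j,k,l} {h}
  A34: {g,i,j,k,l} {h}
  A35: {g,i,j,k,l} {h}
  A36: {b,g,i,j,k,l} {h}
  A45: {a,f,g,h,i,j,k,l}
  A46: {a,c,f,g,h,i,j,k,l}
  A56: {a,f,g,h,i,j,k,l}
  A123: {g,i,j,k,l} {h}
  A124: {f,g,i,j,k,l} {h}
  A125: {f,g,i,j,k,l} {h}
  A126: {f,g,i,j,k,l} {h}
  A134: {g,i,j,k,l} {h}
  A135: {g,i,j,k,l} {h}
  A136: {b,g,i,j,k,l} {h}
  A145: {a,f,g,h,i,j,k,l}
  A146: {a,f,g,h,i,j,k,l}
  A156: {a,f,g,h,i,j,k,l}
  A234: {g,i,j,k,l} {h}
  A235: {g,i,j,k,l} {h}
  A236: {g,i,j,k,l} {h}
  A245: {f,g,i,j,k,l} {h}
  A246: {c,f,g,i,j,k,l} {h}
  A256: {f,g,i,j,k,l} {h}
  A345: {g,i,j,k,l} {h}
  A346: {g,i,j,k,l} {h}
  A356: {g,i,j,k,l} {h}
  A456: {a,f,g,h,i,j,k,l}
  A1234: {g,i,j,k,l} {h}
  A1235: {g,i,j,k,l} {h}
  A1236: {g,i,j,k,l} {h}
  A1245: {f,g,i,j,k,l} {h}
  A1246: {f,g,i,j,k,l} {h}
  A1256: {f,g,i,j,k,l} {h}
  A1345: {g,i,j,k,l} {h}
  A1346: {g,i,j,k,l} {h}
  A1356: {g,i,j,k,l} {h}
  A1456: {a,f,g,h,i,j,k,l}
  A2345: {g,i,j,k,l} {h}
  A2346: {g,i,j,k,l} {h}
  A2356: {g,i,j,k,l} {h}
  A2456: {f,g,i,j,k,l} {h}
  A3456: {g,i,j,k,l} {h}
  A12345: {g,i,j,k,l} {h}
  A12346: {g,i,j,k,l} {h}
  A12356: {g,i,j,k,l} {h}
  A12456: {f,g,i,j,k,l} {h}
  A13456: {g,i,j,k,l} {h}
  A23456: {g,i,j,k,l} {h}
  A123456: {g,i,j,k,l} {h}
C dims 10,25,36,29; δ0: rk 8, SNF 1^8; δ1: rk 17, SNF 1^17; δ2: rk 19, SNF 1^19
degree 0: 10−8−0 = 2 → Ȟ^0 ≅ Z^2
degree 1: 25−17−8 = 0 → Ȟ^1 ≅ 0
degree 2: 36−19−17 = 0 → Ȟ^2 ≅ 0

Ȟ^0(U;F) ≅ Z^2, Ȟ^1(U;F) ≅ 0, Ȟ^2(U;F) ≅ 0


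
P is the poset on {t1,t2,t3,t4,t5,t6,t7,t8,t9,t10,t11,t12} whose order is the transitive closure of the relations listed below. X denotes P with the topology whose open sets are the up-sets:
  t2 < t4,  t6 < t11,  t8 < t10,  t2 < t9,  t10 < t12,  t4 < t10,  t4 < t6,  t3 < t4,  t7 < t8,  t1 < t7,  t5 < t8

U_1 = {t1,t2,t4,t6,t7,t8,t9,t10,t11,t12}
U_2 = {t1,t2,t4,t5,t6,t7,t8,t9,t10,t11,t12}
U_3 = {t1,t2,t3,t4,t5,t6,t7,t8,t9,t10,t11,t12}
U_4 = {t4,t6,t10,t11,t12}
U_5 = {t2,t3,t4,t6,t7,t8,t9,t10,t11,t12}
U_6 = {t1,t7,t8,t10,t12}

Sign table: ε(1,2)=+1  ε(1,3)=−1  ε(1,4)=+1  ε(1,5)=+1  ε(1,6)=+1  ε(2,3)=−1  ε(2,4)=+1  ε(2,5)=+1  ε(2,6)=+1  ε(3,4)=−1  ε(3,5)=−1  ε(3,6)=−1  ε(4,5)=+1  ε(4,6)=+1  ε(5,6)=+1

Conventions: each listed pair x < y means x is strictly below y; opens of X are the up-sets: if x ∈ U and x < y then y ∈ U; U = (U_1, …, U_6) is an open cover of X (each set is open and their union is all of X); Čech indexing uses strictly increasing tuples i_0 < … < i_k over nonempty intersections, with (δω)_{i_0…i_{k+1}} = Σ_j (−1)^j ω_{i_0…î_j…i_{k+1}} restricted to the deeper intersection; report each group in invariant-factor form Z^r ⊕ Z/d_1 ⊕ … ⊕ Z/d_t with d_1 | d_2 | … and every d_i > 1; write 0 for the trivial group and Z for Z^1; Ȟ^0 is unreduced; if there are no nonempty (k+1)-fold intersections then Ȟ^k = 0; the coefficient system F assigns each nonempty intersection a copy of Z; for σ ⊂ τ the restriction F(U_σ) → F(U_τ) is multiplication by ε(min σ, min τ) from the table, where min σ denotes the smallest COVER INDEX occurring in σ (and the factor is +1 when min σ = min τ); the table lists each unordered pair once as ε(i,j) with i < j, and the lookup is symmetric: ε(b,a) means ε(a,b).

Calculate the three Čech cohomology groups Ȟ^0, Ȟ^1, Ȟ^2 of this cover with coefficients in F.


Ȟ^0 ≅ Z,  Ȟ^1 ≅ 0,  Ȟ^2 ≅ 0

nerve of the cover:
  U12={t1,t2,t4,t6,t7,t8,t9,t10,t11,t12} U13={t1,t2,t4,t6,t7,t8,t9,t10,t11,t12} U14={t4,t6,t10,t11,t12} U15={t2,t4,t6,t7,t8,t9,t10,t11,t12} U16={t1,t7,t8,t10,t12} U23={t1,t2,t4,t5,t6,t7,t8,t9,t10,t11,t12} U24={t4,t6,t10,t11,t12} U25={t2,t4,t6,t7,t8,t9,t10,t11,t12} U26={t1,t7,t8,t10,t12} U34={t4,t6,t10,t11,t12} U35={t2,t3,t4,t6,t7,t8,t9,t10,t11,t12} U36={t1,t7,t8,t10,t12} U45={t4,t6,t10,t11,t12} U46={t10,t12} U56={t7,t8,t10,t12}
  U123={t1,t2,t4,t6,t7,t8,t9,t10,t11,t12} U124={t4,t6,t10,t11,t12} U125={t2,t4,t6,t7,t8,t9,t10,t11,t12} U126={t1,t7,t8,t10,t12} U134={t4,t6,t10,t11,t12} U135={t2,t4,t6,t7,t8,t9,t10,t11,t12} U136={t1,t7,t8,t10,t12} U145={t4,t6,t10,t11,t12} U146={t10,t12} U156={t7,t8,t10,t12} U234={t4,t6,t10,t11,t12} U235={t2,t4,t6,t7,t8,t9,t10,t11,t12} U236={t1,t7,t8,t10,t12} U245={t4,t6,t10,t11,t12} U246={t10,t12} U256={t7,t8,t10,t12} U345={t4,t6,t10,t11,t12} U346={t10,t12} U356={t7,t8,t10,t12} U456={t10,t12}
  U1234={t4,t6,t10,t11,t12} U1235={t2,t4,t6,t7,t8,t9,t10,t11,t12} U1236={t1,t7,t8,t10,t12} U1245={t4,t6,t10,t11,t12} U1246={t10,t12} U1256={t7,t8,t10,t12} U1345={t4,t6,t10,t11,t12} U1346={t10,t12} U1356={t7,t8,t10,t12} U1456={t10,t12} U2345={t4,t6,t10,t11,t12} U2346={t10,t12} U2356={t7,t8,t10,t12} U2456={t10,t12} U3456={t10,t12}
  U12345={t4,t6,t10,t11,t12} U12346={t10,t12} U12356={t7,t8,t10,t12} U12456={t10,t12} U13456={t10,t12} U23456={t10,t12}
  U123456={t10,t12}
C dims 6,15,20,15; δ0: rk 5, SNF 1^5; δ1: rk 10, SNF 1^10; δ2: rk 10, SNF 1^10
Ȟ^0 = (6 − 5) − 0 = 1, so Ȟ^0 ≅ Z
Ȟ^1 = (15 − 10) − 5 = 0, so Ȟ^1 ≅ 0
Ȟ^2 = (20 − 10) − 10 = 0, so Ȟ^2 ≅ 0


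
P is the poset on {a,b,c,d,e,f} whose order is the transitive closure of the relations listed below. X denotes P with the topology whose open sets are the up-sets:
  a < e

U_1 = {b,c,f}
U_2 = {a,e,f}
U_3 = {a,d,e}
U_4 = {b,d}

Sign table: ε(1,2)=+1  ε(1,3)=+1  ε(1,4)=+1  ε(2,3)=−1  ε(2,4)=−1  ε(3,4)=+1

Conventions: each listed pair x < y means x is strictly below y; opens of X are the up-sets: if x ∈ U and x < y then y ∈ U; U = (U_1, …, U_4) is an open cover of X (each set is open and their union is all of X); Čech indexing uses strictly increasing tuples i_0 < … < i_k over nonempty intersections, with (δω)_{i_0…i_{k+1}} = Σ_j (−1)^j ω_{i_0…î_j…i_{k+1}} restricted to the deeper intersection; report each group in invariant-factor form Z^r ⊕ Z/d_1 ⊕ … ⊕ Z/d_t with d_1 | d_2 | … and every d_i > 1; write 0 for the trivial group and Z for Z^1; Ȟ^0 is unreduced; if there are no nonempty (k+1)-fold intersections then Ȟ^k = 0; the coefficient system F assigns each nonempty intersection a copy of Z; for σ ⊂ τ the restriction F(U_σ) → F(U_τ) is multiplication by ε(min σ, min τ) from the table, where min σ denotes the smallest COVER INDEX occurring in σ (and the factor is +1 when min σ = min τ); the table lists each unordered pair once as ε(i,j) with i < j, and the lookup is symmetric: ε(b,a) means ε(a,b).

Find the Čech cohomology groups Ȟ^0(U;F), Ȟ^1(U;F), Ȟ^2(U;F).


nonempty intersections:
  U12={f} U14={b} U23={a,e} U34={d}
C dims 4,4; δ0: rk 4, SNF 1^3·2
Ȟ^0: (4−4)−0=0 ⇒ 0
Ȟ^1: (4−0)−4=0 plus torsion [2] ⇒ Z/2
Ȟ^2: (0−0)−0=0 ⇒ 0

Ȟ^0 ≅ 0, Ȟ^1 ≅ Z/2, Ȟ^2 ≅ 0


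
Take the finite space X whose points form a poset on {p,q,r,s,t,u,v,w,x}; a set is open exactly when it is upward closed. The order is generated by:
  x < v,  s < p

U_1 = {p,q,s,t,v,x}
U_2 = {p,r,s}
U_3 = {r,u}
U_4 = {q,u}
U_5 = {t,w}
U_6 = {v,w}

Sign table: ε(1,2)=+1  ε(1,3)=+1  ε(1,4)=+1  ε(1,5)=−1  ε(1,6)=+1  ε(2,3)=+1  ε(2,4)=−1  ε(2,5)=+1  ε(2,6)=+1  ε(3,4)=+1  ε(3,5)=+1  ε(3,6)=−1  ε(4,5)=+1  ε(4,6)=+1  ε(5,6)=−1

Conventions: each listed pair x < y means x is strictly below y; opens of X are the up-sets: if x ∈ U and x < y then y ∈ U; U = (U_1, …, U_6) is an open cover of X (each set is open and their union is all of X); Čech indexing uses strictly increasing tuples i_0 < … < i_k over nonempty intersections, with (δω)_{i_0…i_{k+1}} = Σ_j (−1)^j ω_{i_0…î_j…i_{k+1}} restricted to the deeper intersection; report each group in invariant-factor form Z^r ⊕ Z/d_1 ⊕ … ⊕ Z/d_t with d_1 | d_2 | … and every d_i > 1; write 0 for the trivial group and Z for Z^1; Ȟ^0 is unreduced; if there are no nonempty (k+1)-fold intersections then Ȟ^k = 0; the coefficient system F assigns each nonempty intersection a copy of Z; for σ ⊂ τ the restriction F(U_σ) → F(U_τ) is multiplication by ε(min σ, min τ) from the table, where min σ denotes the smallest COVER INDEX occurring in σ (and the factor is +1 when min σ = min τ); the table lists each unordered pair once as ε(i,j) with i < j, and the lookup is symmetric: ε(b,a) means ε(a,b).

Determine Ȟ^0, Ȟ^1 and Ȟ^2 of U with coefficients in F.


Ȟ^0 ≅ Z, Ȟ^1 ≅ Z^2 and Ȟ^2 ≅ 0

nonempty intersections:
  U12={p,s} U14={q} U15={t} U16={v} U23={r} U34={u} U56={w}
C dims 6,7; δ0: rk 5, SNF 1^5
Ȟ^0: (6−5)−0=1 ⇒ Z
Ȟ^1: (7−0)−5=2 ⇒ Z^2
Ȟ^2: (0−0)−0=0 ⇒ 0


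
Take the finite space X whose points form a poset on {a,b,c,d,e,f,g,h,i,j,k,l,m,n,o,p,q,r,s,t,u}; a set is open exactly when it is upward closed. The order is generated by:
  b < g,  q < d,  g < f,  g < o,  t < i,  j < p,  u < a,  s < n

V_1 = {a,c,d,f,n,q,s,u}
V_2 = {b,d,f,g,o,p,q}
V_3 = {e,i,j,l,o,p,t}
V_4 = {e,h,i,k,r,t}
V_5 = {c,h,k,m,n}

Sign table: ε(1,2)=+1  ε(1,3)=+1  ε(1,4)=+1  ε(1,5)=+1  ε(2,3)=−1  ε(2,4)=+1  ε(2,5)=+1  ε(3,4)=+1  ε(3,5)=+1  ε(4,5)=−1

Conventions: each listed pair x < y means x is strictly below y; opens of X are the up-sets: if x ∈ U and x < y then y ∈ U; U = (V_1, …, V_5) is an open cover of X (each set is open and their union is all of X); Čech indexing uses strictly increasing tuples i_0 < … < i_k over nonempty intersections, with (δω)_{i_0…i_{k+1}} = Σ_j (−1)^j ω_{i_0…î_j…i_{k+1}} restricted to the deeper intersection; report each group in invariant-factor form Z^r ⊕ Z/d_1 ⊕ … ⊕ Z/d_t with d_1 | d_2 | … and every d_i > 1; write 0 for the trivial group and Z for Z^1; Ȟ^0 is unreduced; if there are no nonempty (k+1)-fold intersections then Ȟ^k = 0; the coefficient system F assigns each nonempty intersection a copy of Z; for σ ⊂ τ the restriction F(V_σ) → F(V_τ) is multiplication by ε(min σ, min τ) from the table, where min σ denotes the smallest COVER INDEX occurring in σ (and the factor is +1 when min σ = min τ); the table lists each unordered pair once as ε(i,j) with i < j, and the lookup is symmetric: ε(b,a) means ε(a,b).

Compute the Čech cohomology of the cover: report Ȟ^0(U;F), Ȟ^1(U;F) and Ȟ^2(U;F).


nerve of the cover:
  V12={d,f,q} V15={c,n} V23={o,p} V34={e,i,t} V45={h,k}
C dims 5,5; δ0: rk 4, SNF 1^4
Ȟ^0 = (5 − 4) − 0 = 1, so Ȟ^0 ≅ Z
Ȟ^1 = (5 − 0) − 4 = 1, so Ȟ^1 ≅ Z
Ȟ^2 = (0 − 0) − 0 = 0, so Ȟ^2 ≅ 0

Ȟ^0(U;F) ≅ Z; Ȟ^1(U;F) ≅ Z; Ȟ^2(U;F) ≅ 0


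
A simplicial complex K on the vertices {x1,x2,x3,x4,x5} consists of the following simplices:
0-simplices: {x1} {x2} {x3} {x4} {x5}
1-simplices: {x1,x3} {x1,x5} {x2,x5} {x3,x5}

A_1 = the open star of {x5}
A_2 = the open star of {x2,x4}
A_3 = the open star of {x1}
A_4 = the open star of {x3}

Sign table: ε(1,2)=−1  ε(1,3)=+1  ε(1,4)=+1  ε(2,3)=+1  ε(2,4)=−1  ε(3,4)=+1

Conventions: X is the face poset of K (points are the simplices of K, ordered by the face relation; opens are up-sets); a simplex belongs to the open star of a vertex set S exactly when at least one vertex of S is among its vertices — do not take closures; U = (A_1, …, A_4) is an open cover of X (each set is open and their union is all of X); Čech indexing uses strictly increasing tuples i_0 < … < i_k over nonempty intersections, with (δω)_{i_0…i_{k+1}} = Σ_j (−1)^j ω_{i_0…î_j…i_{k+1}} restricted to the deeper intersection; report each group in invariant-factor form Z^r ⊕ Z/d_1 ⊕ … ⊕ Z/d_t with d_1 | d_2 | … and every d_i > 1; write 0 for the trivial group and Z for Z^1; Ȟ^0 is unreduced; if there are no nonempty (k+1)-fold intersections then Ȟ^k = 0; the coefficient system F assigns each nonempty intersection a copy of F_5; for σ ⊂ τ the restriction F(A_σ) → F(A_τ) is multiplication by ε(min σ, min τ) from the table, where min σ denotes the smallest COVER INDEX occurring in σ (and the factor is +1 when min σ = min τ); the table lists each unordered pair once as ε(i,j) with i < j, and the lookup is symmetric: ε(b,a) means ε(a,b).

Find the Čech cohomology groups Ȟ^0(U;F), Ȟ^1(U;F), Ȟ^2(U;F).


nerve of the cover:
  A1={{x5},{x1,x5},{x2,x5},{x3,x5}} A2={{x2},{x4},{x2,x5}} A3={{x1},{x1,x3},{x1,x5}} A4={{x3},{x1,x3},{x3,x5}}
  A12={{x2,x5}} A13={{x1,x5}} A14={{x3,x5}} A34={{x1,x3}}
C dims 4,4; δ0: rk_F5 3
Ȟ^0 = (4 − 3) − 0 = 1, so Ȟ^0 ≅ Z/5
Ȟ^1 = (4 − 0) − 3 = 1, so Ȟ^1 ≅ Z/5
Ȟ^2 = (0 − 0) − 0 = 0, so Ȟ^2 ≅ 0

Ȟ^0(U;F) ≅ Z/5,  Ȟ^1(U;F) ≅ Z/5,  Ȟ^2(U;F) ≅ 0


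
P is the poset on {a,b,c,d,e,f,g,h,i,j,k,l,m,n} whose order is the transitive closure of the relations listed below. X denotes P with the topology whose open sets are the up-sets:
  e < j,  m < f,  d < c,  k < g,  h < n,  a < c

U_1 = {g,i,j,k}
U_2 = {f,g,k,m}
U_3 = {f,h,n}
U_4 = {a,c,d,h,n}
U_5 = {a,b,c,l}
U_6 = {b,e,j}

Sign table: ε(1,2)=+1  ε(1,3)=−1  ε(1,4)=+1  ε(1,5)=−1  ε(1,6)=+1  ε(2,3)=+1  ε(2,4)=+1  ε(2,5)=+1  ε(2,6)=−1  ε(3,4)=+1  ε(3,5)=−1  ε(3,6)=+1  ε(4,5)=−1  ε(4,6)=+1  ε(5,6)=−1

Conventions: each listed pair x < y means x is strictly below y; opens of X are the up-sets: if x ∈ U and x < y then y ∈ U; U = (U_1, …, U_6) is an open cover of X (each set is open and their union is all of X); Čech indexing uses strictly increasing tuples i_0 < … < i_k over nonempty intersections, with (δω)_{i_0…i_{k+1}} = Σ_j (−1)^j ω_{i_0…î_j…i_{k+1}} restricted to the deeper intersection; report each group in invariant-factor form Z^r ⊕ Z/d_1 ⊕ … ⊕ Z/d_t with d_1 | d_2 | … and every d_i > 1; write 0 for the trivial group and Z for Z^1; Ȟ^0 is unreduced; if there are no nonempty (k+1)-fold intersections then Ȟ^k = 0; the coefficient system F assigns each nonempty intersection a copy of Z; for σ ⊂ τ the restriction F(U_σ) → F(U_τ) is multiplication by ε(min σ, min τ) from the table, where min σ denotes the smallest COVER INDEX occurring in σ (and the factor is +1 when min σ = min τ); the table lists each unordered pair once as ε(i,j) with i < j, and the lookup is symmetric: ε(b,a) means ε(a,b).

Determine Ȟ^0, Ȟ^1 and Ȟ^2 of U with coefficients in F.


nonempty overlaps:
  U12={g,k} U16={j} U23={f} U34={h,n} U45={a,c} U56={b}
C dims 6,6; δ0: rk 5, SNF 1^5
degree 0: 6−5−0 = 1 → Ȟ^0 ≅ Z
degree 1: 6−0−5 = 1 → Ȟ^1 ≅ Z
degree 2: 0−0−0 = 0 → Ȟ^2 ≅ 0

Ȟ^0 = Z, Ȟ^1 = Z, Ȟ^2 = 0


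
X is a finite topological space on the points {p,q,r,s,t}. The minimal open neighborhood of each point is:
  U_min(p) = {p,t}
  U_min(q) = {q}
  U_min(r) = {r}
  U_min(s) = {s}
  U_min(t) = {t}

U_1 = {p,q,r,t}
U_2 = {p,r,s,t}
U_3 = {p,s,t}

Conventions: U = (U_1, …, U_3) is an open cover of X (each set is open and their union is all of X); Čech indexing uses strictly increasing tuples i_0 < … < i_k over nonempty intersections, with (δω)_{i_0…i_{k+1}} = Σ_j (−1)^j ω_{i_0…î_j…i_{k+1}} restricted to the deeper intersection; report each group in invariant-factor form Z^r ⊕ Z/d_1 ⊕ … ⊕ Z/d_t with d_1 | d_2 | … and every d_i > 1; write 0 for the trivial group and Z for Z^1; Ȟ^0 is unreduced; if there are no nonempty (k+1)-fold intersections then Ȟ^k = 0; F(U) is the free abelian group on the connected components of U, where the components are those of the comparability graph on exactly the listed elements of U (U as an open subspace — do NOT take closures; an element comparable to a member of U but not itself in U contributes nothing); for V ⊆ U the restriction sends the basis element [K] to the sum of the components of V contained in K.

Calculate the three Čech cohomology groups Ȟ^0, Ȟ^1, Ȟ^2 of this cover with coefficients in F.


nonempty intersections:
  U12={p,r,t} U13={p,t} U23={p,s,t}
  U123={p,t}
components per intersection:
  U1: {p,t} {q} {r}
  U2: {p,t} {r} {s}
  U3: {p,t} {s}
  U12: {p,t} {r}
  U13: {p,t}
  U23: {p,t} {s}
  U123: {p,t}
C dims 8,5,1; δ0: rk 4, SNF 1^4; δ1: rk 1, SNF 1^1
Ȟ^0: (8−4)−0=4 ⇒ Z^4
Ȟ^1: (5−1)−4=0 ⇒ 0
Ȟ^2: (1−0)−1=0 ⇒ 0

Ȟ^0 = Z^4, Ȟ^1 = 0, Ȟ^2 = 0


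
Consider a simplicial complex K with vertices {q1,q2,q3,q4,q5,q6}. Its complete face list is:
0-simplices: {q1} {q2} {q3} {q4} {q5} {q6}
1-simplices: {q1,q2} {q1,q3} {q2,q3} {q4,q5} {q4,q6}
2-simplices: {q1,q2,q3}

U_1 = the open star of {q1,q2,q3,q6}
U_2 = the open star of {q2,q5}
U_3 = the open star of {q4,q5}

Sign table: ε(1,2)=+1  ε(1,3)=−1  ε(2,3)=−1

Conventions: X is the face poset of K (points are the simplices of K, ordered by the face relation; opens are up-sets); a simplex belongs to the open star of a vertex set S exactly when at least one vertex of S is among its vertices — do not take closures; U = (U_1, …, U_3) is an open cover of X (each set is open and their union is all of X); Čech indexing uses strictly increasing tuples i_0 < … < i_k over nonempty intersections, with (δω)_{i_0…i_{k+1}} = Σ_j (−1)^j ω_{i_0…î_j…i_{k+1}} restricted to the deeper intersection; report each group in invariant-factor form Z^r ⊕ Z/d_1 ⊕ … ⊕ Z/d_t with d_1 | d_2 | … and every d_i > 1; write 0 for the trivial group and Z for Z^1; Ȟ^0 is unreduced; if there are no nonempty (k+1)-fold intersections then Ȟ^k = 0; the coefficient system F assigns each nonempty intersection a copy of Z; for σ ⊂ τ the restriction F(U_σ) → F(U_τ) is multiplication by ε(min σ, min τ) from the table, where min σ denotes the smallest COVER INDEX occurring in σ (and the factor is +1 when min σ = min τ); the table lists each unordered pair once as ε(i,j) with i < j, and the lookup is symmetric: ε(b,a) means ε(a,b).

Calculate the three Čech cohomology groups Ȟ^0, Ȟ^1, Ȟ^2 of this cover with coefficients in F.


Ȟ^0(U;F) ≅ Z; Ȟ^1(U;F) ≅ Z; Ȟ^2(U;F) ≅ 0

nerve simplices:
  U1={{q1},{q2},{q3},{q6},{q1,q2},{q1,q3},{q2,q3},{q4,q6},{q1,q2,q3}} U2={{q2},{q5},{q1,q2},{q2,q3},{q4,q5},{q1,q2,q3}} U3={{q4},{q5},{q4,q5},{q4,q6}}
  U12={{q2},{q1,q2},{q2,q3},{q1,q2,q3}} U13={{q4,q6}} U23={{q5},{q4,q5}}
C dims 3,3; δ0: rk 2, SNF 1^2
degree 0: 3−2−0 = 1 → Ȟ^0 ≅ Z
degree 1: 3−0−2 = 1 → Ȟ^1 ≅ Z
degree 2: 0−0−0 = 0 → Ȟ^2 ≅ 0


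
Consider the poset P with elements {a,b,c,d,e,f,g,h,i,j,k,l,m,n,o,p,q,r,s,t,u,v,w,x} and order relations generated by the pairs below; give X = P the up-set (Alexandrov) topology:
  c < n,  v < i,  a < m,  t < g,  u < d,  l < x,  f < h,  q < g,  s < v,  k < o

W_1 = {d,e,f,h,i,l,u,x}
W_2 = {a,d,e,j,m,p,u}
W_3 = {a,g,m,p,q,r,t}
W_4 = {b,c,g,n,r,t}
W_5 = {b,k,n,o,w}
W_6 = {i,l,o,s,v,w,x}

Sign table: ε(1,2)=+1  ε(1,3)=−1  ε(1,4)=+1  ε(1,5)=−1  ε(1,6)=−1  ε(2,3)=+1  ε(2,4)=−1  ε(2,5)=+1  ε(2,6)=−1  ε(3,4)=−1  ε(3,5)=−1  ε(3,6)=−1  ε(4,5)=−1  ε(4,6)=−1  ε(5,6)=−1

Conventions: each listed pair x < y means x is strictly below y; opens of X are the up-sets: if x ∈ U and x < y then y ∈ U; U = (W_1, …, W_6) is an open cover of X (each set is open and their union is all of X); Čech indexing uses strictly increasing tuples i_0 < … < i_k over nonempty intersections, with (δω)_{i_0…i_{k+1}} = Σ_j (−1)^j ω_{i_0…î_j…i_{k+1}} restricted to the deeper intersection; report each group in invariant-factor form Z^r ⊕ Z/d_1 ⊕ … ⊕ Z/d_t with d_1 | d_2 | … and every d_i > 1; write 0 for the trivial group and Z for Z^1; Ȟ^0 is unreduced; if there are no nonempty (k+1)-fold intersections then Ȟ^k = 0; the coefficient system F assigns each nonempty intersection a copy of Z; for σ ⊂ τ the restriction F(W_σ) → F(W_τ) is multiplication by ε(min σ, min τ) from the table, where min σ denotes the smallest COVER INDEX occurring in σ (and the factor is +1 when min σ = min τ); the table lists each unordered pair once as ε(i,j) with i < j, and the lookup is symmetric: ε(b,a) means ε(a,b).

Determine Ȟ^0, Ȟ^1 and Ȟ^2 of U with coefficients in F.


Ȟ^0 = Z, Ȟ^1 = Z and Ȟ^2 = 0

nerve of the cover:
  W12={d,e,u} W16={i,l,x} W23={a,m,p} W34={g,r,t} W45={b,n} W56={o,w}
C dims 6,6; δ0: rk 5, SNF 1^5
Ȟ^0 = (6 − 5) − 0 = 1, so Ȟ^0 ≅ Z
Ȟ^1 = (6 − 0) − 5 = 1, so Ȟ^1 ≅ Z
Ȟ^2 = (0 − 0) − 0 = 0, so Ȟ^2 ≅ 0


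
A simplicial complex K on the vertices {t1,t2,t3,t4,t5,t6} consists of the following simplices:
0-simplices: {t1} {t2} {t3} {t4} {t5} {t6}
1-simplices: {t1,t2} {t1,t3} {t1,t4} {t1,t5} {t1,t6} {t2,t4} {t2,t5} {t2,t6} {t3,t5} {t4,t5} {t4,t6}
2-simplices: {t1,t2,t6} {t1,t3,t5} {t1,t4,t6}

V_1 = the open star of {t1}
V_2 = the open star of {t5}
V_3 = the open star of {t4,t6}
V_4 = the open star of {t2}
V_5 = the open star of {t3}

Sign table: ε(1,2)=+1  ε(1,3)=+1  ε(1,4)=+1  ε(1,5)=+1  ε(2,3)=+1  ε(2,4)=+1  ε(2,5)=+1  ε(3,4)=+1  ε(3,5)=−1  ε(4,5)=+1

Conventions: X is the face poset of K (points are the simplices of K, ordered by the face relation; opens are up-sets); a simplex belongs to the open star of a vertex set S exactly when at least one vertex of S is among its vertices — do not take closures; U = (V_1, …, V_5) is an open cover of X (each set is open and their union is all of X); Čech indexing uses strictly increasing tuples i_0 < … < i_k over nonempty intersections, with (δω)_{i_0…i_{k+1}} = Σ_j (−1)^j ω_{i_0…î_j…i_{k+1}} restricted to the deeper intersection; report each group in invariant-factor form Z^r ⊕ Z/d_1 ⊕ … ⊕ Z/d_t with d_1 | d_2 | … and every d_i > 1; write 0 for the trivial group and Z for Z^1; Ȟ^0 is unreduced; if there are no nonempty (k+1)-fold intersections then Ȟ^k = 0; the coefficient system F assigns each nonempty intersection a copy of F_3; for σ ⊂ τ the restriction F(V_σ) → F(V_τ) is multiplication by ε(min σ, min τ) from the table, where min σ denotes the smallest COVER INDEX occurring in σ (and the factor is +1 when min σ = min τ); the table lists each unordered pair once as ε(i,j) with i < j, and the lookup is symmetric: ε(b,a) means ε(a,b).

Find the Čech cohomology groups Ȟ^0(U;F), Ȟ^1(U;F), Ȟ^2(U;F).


nerve simplices:
  V1={{t1},{t1,t2},{t1,t3},{t1,t4},{t1,t5},{t1,t6},{t1,t2,t6},{t1,t3,t5},{t1,t4,t6}} V2={{t5},{t1,t5},{t2,t5},{t3,t5},{t4,t5},{t1,t3,t5}} V3={{t4},{t6},{t1,t4},{t1,t6},{t2,t4},{t2,t6},{t4,t5},{t4,t6},{t1,t2,t6},{t1,t4,t6}} V4={{t2},{t1,t2},{t2,t4},{t2,t5},{t2,t6},{t1,t2,t6}} V5={{t3},{t1,t3},{t3,t5},{t1,t3,t5}}
  V12={{t1,t5},{t1,t3,t5}} V13={{t1,t4},{t1,t6},{t1,t2,t6},{t1,t4,t6}} V14={{t1,t2},{t1,t2,t6}} V15={{t1,t3},{t1,t3,t5}} V23={{t4,t5}} V24={{t2,t5}} V25={{t3,t5},{t1,t3,t5}} V34={{t2,t4},{t2,t6},{t1,t2,t6}}
  V125={{t1,t3,t5}} V134={{t1,t2,t6}}
C dims 5,8,2; δ0: rk_F3 4; δ1: rk_F3 2
degree 0: 5−4−0 = 1 → Ȟ^0 ≅ Z/3
degree 1: 8−2−4 = 2 → Ȟ^1 ≅ Z/3 ⊕ Z/3
degree 2: 2−0−2 = 0 → Ȟ^2 ≅ 0

Ȟ^0(U;F) ≅ Z/3, Ȟ^1(U;F) ≅ Z/3 ⊕ Z/3, Ȟ^2(U;F) ≅ 0
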